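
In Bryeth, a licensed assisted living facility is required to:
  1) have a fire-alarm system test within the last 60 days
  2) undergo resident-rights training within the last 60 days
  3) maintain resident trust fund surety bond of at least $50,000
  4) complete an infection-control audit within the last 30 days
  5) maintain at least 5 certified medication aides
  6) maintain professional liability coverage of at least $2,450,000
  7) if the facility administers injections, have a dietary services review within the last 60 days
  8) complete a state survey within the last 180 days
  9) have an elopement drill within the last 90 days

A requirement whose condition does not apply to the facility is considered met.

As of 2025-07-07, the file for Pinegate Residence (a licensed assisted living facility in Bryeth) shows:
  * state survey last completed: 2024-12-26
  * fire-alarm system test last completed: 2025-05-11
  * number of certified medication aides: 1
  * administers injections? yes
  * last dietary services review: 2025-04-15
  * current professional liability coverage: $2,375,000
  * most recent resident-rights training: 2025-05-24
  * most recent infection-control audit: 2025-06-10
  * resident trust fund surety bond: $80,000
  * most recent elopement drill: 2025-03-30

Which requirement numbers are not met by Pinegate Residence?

5, 6, 7, 8, 9

1. fire-alarm system test 57 days ago vs limit 60 → met
2. resident-rights training 44 days ago vs limit 60 → met
3. resident trust fund surety bond $80,000 ≥ $50,000 → met
4. infection-control audit 27 days ago vs limit 30 → met
5. certified medication aides 1 < 5 → not met
6. professional liability coverage $2,375,000 < $2,450,000 → not met
7. condition 'administers injections' holds; dietary services review 83 days ago vs limit 60 → not met
8. state survey 193 days ago vs limit 180 → not met
9. elopement drill 99 days ago vs limit 90 → not met
Not met: 5, 6, 7, 8, 9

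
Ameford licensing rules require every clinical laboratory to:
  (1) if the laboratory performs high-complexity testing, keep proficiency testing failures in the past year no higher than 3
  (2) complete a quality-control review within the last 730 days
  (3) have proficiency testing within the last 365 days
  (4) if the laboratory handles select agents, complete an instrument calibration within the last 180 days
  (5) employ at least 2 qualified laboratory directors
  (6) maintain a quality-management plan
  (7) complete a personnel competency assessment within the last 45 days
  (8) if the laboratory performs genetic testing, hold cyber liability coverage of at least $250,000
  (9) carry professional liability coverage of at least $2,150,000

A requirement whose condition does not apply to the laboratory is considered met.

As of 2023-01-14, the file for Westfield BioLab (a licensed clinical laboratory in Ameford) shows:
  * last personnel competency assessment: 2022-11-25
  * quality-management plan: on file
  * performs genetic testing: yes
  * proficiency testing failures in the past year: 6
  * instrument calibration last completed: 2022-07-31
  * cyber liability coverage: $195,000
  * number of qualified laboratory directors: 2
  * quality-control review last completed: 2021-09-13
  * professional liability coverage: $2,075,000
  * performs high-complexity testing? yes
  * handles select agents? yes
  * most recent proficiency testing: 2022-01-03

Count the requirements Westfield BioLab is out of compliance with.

1. condition 'performs high-complexity testing' holds; proficiency testing failures in the past year 6 > 3 → not met
2. quality-control review 488 days ago vs limit 730 → met
3. proficiency testing 376 days ago vs limit 365 → not met
4. condition 'handles select agents' holds; instrument calibration 167 days ago vs limit 180 → met
5. qualified laboratory directors 2 ≥ 2 → met
6. quality-management plan present → met
7. personnel competency assessment 50 days ago vs limit 45 → not met
8. condition 'performs genetic testing' holds; cyber liability coverage $195,000 < $250,000 → not met
9. professional liability coverage $2,075,000 < $2,150,000 → not met
Not met: 5 of 9

5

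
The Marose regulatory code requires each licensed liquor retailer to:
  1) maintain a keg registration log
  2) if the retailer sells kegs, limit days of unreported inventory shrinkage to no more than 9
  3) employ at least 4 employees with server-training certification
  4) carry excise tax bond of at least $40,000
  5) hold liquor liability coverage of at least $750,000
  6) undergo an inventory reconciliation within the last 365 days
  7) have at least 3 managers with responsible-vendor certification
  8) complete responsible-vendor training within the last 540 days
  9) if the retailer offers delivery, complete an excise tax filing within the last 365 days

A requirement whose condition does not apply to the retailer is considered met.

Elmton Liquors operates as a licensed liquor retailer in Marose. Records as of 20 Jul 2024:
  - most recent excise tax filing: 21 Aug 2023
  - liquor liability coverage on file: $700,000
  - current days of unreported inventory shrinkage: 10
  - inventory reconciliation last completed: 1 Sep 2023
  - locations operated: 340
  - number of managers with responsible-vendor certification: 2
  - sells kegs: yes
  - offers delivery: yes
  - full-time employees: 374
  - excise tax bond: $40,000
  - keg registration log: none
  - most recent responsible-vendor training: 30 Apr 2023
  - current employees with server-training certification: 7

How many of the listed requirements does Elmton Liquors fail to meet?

4

1. keg registration log absent → not met
2. condition 'sells kegs' holds; days of unreported inventory shrinkage 10 > 9 → not met
3. employees with server-training certification 7 ≥ 4 → met
4. excise tax bond $40,000 ≥ $40,000 → met
5. liquor liability coverage $700,000 < $750,000 → not met
6. inventory reconciliation 323 days ago vs limit 365 → met
7. managers with responsible-vendor certification 2 < 3 → not met
8. responsible-vendor training 447 days ago vs limit 540 → met
9. condition 'offers delivery' holds; excise tax filing 334 days ago vs limit 365 → met
Not met: 4 of 9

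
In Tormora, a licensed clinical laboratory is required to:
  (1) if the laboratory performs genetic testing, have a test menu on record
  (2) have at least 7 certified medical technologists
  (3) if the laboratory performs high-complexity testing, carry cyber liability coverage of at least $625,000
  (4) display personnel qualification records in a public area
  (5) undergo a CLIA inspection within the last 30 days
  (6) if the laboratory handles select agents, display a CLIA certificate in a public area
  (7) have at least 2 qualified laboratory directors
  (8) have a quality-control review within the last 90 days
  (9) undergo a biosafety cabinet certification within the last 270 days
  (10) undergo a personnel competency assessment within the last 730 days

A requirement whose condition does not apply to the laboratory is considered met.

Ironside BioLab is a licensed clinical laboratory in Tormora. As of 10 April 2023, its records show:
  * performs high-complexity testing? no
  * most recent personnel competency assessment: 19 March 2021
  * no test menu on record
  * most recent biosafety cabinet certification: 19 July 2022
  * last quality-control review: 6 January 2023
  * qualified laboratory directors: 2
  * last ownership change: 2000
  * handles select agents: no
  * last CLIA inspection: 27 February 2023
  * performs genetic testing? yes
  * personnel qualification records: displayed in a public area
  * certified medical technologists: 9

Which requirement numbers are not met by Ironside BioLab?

1, 5, 8, 10

1. condition 'performs genetic testing' holds; test menu absent → not met
2. certified medical technologists 9 ≥ 7 → met
3. condition 'performs high-complexity testing' does not hold → requirement n/a → met
4. personnel qualification records present → met
5. CLIA inspection 42 days ago vs limit 30 → not met
6. condition 'handles select agents' does not hold → requirement n/a → met
7. qualified laboratory directors 2 ≥ 2 → met
8. quality-control review 94 days ago vs limit 90 → not met
9. biosafety cabinet certification 265 days ago vs limit 270 → met
10. personnel competency assessment 752 days ago vs limit 730 → not met
Not met: 1, 5, 8, 10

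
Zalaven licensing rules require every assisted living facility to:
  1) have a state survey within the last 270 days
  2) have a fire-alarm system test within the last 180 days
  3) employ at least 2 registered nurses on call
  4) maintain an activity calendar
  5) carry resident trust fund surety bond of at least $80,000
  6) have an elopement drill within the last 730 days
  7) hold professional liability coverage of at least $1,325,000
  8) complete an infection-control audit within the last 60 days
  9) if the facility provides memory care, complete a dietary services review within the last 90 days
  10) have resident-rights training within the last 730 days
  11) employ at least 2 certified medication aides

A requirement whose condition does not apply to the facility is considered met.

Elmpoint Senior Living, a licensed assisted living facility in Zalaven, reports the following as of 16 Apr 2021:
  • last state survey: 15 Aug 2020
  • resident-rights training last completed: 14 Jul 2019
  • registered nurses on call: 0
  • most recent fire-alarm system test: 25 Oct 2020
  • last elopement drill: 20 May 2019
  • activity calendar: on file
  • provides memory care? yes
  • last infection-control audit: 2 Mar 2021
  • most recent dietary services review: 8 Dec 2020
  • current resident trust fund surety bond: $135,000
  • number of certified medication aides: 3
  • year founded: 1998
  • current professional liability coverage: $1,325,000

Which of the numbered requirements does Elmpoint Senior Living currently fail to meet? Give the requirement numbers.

1. state survey 244 days ago vs limit 270 → met
2. fire-alarm system test 173 days ago vs limit 180 → met
3. registered nurses on call 0 < 2 → not met
4. activity calendar present → met
5. resident trust fund surety bond $135,000 ≥ $80,000 → met
6. elopement drill 697 days ago vs limit 730 → met
7. professional liability coverage $1,325,000 ≥ $1,325,000 → met
8. infection-control audit 45 days ago vs limit 60 → met
9. condition 'provides memory care' holds; dietary services review 129 days ago vs limit 90 → not met
10. resident-rights training 642 days ago vs limit 730 → met
11. certified medication aides 3 ≥ 2 → met
Not met: 3, 9

3, 9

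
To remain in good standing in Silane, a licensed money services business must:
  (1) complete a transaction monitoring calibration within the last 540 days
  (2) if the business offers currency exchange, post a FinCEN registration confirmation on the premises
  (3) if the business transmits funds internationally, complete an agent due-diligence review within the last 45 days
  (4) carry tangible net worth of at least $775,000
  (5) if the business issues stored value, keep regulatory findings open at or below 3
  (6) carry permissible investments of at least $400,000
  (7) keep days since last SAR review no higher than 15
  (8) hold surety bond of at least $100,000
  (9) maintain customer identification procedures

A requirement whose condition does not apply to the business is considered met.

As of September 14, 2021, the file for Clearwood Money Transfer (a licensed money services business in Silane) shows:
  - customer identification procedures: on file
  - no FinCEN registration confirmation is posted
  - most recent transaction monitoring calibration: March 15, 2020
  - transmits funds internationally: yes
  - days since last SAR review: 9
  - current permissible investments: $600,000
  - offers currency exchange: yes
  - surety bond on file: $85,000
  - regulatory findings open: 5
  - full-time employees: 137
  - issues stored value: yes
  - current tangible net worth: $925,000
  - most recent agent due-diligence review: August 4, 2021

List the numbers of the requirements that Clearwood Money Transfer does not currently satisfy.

1. transaction monitoring calibration 548 days ago vs limit 540 → not met
2. condition 'offers currency exchange' holds; FinCEN registration confirmation absent → not met
3. condition 'transmits funds internationally' holds; agent due-diligence review 41 days ago vs limit 45 → met
4. tangible net worth $925,000 ≥ $775,000 → met
5. condition 'issues stored value' holds; regulatory findings open 5 > 3 → not met
6. permissible investments $600,000 ≥ $400,000 → met
7. days since last SAR review 9 ≤ 15 → met
8. surety bond $85,000 < $100,000 → not met
9. customer identification procedures present → met
Not met: 1, 2, 5, 8

1, 2, 5, 8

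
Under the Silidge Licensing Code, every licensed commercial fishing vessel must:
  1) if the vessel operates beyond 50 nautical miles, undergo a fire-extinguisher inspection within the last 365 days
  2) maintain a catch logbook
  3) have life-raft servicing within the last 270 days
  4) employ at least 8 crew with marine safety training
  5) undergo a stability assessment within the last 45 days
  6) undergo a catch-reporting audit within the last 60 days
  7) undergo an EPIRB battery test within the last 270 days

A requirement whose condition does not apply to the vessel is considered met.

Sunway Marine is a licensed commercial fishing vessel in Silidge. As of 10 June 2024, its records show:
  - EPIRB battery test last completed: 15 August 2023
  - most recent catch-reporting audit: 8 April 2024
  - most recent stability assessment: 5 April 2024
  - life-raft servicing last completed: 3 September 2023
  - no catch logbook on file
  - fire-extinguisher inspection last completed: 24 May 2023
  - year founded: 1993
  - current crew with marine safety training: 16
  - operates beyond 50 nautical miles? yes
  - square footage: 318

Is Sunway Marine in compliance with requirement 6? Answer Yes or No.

6. catch-reporting audit 63 days ago vs limit 60 → not met

No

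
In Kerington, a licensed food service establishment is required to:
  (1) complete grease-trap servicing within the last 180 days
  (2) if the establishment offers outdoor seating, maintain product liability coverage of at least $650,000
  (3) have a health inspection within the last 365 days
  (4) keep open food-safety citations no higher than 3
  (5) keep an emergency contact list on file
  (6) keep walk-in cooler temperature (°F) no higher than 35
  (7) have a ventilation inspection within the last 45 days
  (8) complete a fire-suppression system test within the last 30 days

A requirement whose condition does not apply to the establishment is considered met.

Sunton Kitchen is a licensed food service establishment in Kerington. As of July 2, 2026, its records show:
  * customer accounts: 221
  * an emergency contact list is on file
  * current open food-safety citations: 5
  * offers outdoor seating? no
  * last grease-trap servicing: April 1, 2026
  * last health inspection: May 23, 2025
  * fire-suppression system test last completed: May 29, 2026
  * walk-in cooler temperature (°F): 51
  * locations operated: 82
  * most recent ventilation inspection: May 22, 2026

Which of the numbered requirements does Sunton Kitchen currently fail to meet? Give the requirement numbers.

3, 4, 6, 8

1. grease-trap servicing 92 days ago vs limit 180 → met
2. condition 'offers outdoor seating' does not hold → requirement n/a → met
3. health inspection 405 days ago vs limit 365 → not met
4. open food-safety citations 5 > 3 → not met
5. emergency contact list present → met
6. walk-in cooler temperature (°F) 51 > 35 → not met
7. ventilation inspection 41 days ago vs limit 45 → met
8. fire-suppression system test 34 days ago vs limit 30 → not met
Not met: 3, 4, 6, 8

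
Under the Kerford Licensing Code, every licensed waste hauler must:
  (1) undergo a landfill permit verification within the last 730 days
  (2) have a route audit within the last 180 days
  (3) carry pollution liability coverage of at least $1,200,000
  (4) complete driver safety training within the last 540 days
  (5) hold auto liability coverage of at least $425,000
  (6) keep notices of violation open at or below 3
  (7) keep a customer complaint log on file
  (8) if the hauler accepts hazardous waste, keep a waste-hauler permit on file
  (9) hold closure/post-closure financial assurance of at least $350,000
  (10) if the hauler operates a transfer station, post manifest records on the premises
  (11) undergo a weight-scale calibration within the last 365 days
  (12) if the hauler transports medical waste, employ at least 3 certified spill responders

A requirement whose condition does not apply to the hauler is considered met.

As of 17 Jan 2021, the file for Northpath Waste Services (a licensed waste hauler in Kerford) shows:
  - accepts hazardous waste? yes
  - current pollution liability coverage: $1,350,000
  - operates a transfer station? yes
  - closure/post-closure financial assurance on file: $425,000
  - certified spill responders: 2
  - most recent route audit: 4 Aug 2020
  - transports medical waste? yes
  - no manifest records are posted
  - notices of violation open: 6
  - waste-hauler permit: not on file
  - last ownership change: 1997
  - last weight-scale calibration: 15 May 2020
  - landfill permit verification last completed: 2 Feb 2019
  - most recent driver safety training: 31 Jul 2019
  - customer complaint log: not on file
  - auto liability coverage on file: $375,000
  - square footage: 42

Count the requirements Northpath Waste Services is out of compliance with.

6

1. landfill permit verification 715 days ago vs limit 730 → met
2. route audit 166 days ago vs limit 180 → met
3. pollution liability coverage $1,350,000 ≥ $1,200,000 → met
4. driver safety training 536 days ago vs limit 540 → met
5. auto liability coverage $375,000 < $425,000 → not met
6. notices of violation open 6 > 3 → not met
7. customer complaint log absent → not met
8. condition 'accepts hazardous waste' holds; waste-hauler permit absent → not met
9. closure/post-closure financial assurance $425,000 ≥ $350,000 → met
10. condition 'operates a transfer station' holds; manifest records absent → not met
11. weight-scale calibration 247 days ago vs limit 365 → met
12. condition 'transports medical waste' holds; certified spill responders 2 < 3 → not met
Not met: 6 of 12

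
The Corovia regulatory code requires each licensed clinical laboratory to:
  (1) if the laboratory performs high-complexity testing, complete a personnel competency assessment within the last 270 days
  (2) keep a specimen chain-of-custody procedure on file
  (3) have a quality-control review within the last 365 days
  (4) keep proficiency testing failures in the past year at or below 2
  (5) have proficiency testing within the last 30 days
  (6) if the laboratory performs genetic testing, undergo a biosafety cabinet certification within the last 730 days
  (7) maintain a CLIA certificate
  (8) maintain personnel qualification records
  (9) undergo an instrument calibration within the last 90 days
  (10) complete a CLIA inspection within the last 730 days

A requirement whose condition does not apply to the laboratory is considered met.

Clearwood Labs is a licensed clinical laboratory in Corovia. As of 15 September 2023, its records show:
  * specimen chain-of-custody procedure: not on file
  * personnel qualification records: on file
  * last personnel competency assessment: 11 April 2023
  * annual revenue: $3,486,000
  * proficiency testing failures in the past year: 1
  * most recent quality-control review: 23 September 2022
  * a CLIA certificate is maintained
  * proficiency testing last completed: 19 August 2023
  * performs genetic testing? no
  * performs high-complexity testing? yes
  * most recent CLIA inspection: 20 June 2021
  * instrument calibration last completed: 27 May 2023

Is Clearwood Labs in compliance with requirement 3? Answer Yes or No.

Yes

3. quality-control review 357 days ago vs limit 365 → met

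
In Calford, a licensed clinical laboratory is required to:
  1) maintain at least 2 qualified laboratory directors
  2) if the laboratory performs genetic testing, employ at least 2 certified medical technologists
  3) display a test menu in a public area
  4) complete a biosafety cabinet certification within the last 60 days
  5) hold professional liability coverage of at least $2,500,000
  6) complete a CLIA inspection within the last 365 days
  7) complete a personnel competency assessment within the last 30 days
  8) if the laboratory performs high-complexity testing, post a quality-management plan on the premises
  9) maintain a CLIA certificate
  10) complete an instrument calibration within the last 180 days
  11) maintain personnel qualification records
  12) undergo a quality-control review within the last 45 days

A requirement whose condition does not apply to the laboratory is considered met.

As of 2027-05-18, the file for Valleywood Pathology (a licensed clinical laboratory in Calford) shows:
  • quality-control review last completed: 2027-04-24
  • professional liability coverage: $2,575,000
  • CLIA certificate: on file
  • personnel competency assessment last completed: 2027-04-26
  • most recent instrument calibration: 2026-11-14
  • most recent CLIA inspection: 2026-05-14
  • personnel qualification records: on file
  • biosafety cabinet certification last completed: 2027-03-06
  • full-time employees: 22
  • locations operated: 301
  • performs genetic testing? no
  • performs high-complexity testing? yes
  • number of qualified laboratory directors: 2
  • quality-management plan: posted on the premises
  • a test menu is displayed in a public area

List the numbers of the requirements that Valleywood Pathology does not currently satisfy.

4, 6, 10

1. qualified laboratory directors 2 ≥ 2 → met
2. condition 'performs genetic testing' does not hold → requirement n/a → met
3. test menu present → met
4. biosafety cabinet certification 73 days ago vs limit 60 → not met
5. professional liability coverage $2,575,000 ≥ $2,500,000 → met
6. CLIA inspection 369 days ago vs limit 365 → not met
7. personnel competency assessment 22 days ago vs limit 30 → met
8. condition 'performs high-complexity testing' holds; quality-management plan present → met
9. CLIA certificate present → met
10. instrument calibration 185 days ago vs limit 180 → not met
11. personnel qualification records present → met
12. quality-control review 24 days ago vs limit 45 → met
Not met: 4, 6, 10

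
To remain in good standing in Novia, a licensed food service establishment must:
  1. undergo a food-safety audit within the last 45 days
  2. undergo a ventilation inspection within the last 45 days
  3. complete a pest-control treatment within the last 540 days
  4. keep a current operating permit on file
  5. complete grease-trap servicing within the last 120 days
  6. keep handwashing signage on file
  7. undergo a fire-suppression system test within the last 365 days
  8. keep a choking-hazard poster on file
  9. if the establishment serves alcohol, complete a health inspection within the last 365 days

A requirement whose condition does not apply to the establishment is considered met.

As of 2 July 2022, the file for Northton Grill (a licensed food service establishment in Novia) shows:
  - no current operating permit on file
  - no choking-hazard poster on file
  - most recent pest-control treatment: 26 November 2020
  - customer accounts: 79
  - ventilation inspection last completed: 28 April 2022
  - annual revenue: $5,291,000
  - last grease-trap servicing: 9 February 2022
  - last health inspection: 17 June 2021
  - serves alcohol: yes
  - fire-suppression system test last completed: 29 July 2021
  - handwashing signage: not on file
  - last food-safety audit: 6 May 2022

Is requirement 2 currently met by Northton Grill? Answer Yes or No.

No

2. ventilation inspection 65 days ago vs limit 45 → not met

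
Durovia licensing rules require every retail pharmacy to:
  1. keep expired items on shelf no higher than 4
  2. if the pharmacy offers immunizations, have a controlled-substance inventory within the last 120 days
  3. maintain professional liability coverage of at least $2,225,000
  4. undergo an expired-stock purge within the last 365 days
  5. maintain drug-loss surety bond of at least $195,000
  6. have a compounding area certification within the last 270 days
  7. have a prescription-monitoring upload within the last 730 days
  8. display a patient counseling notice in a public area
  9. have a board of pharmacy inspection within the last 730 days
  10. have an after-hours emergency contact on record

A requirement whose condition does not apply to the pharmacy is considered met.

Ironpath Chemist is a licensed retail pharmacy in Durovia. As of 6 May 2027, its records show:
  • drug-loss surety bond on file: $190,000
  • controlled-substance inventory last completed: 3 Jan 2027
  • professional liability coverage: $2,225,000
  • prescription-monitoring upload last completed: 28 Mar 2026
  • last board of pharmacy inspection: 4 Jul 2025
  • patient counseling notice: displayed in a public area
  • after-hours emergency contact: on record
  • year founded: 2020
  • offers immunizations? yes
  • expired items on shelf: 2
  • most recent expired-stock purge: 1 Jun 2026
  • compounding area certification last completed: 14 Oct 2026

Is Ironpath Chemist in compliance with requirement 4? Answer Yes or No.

4. expired-stock purge 339 days ago vs limit 365 → met

Yes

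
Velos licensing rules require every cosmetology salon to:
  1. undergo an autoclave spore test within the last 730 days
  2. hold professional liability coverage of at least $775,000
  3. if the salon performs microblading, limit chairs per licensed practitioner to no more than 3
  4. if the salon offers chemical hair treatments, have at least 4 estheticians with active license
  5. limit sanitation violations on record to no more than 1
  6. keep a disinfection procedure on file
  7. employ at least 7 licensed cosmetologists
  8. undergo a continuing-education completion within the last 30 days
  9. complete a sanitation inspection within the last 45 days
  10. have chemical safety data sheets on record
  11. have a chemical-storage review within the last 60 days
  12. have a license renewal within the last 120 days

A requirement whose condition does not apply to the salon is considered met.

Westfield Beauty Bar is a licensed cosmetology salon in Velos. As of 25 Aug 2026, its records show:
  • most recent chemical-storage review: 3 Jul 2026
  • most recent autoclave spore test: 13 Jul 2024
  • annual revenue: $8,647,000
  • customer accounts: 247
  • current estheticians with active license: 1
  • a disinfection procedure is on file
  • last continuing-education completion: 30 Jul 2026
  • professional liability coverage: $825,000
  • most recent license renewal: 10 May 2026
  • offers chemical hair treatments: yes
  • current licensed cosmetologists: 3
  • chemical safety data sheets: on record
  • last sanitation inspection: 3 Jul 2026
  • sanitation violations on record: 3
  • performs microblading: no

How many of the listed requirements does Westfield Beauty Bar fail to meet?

1. autoclave spore test 773 days ago vs limit 730 → not met
2. professional liability coverage $825,000 ≥ $775,000 → met
3. condition 'performs microblading' does not hold → requirement n/a → met
4. condition 'offers chemical hair treatments' holds; estheticians with active license 1 < 4 → not met
5. sanitation violations on record 3 > 1 → not met
6. disinfection procedure present → met
7. licensed cosmetologists 3 < 7 → not met
8. continuing-education completion 26 days ago vs limit 30 → met
9. sanitation inspection 53 days ago vs limit 45 → not met
10. chemical safety data sheets present → met
11. chemical-storage review 53 days ago vs limit 60 → met
12. license renewal 107 days ago vs limit 120 → met
Not met: 5 of 12

5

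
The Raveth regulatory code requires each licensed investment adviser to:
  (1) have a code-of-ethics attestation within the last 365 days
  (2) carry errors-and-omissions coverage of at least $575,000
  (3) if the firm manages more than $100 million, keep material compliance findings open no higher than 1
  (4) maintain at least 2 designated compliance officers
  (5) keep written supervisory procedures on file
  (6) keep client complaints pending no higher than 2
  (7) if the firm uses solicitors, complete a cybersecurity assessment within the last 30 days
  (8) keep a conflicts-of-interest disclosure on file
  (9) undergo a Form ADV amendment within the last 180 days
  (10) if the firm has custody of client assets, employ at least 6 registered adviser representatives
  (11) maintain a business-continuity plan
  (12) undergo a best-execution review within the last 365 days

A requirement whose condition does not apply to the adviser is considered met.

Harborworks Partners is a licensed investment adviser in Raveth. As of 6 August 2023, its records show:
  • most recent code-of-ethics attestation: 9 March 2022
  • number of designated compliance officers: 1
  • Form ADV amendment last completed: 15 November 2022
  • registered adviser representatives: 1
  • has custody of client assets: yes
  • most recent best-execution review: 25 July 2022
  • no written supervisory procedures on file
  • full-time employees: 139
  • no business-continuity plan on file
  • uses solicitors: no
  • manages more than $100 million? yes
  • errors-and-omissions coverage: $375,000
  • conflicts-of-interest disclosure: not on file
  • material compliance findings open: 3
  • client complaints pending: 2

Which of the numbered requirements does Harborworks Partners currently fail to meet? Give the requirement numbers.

1. code-of-ethics attestation 515 days ago vs limit 365 → not met
2. errors-and-omissions coverage $375,000 < $575,000 → not met
3. condition 'manages more than $100 million' holds; material compliance findings open 3 > 1 → not met
4. designated compliance officers 1 < 2 → not met
5. written supervisory procedures absent → not met
6. client complaints pending 2 ≤ 2 → met
7. condition 'uses solicitors' does not hold → requirement n/a → met
8. conflicts-of-interest disclosure absent → not met
9. Form ADV amendment 264 days ago vs limit 180 → not met
10. condition 'has custody of client assets' holds; registered adviser representatives 1 < 6 → not met
11. business-continuity plan absent → not met
12. best-execution review 377 days ago vs limit 365 → not met
Not met: 1, 2, 3, 4, 5, 8, 9, 10, 11, 12

1, 2, 3, 4, 5, 8, 9, 10, 11, 12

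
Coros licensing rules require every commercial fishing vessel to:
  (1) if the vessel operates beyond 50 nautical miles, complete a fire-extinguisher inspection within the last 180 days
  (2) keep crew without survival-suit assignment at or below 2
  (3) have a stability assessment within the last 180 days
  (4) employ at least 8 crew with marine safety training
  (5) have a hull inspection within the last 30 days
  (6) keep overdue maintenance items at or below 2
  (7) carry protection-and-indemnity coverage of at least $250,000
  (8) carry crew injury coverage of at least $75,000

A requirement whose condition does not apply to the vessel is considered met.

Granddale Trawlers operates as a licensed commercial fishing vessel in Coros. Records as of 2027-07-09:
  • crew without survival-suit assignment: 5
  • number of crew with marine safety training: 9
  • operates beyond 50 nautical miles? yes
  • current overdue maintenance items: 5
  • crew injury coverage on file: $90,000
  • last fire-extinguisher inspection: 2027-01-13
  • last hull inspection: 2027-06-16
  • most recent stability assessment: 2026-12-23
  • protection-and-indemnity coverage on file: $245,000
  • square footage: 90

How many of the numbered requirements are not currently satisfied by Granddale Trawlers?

4

1. condition 'operates beyond 50 nautical miles' holds; fire-extinguisher inspection 177 days ago vs limit 180 → met
2. crew without survival-suit assignment 5 > 2 → not met
3. stability assessment 198 days ago vs limit 180 → not met
4. crew with marine safety training 9 ≥ 8 → met
5. hull inspection 23 days ago vs limit 30 → met
6. overdue maintenance items 5 > 2 → not met
7. protection-and-indemnity coverage $245,000 < $250,000 → not met
8. crew injury coverage $90,000 ≥ $75,000 → met
Not met: 4 of 8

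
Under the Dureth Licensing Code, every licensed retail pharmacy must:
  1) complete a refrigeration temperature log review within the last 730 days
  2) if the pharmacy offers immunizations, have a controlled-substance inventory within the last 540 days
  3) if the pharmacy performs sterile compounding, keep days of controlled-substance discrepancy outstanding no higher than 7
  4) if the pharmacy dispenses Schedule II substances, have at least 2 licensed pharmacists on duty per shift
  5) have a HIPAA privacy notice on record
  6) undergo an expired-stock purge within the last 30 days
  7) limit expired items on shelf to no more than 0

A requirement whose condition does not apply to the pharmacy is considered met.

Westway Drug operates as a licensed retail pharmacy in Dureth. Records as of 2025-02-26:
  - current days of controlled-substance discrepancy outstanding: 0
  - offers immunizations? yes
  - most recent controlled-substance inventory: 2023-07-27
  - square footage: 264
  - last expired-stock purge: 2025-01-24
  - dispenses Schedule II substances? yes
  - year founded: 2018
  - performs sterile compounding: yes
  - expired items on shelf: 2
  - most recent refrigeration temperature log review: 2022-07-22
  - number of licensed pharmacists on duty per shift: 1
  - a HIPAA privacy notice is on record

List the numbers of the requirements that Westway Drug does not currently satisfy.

1, 2, 4, 6, 7

1. refrigeration temperature log review 950 days ago vs limit 730 → not met
2. condition 'offers immunizations' holds; controlled-substance inventory 580 days ago vs limit 540 → not met
3. condition 'performs sterile compounding' holds; days of controlled-substance discrepancy outstanding 0 ≤ 7 → met
4. condition 'dispenses Schedule II substances' holds; licensed pharmacists on duty per shift 1 < 2 → not met
5. HIPAA privacy notice present → met
6. expired-stock purge 33 days ago vs limit 30 → not met
7. expired items on shelf 2 > 0 → not met
Not met: 1, 2, 4, 6, 7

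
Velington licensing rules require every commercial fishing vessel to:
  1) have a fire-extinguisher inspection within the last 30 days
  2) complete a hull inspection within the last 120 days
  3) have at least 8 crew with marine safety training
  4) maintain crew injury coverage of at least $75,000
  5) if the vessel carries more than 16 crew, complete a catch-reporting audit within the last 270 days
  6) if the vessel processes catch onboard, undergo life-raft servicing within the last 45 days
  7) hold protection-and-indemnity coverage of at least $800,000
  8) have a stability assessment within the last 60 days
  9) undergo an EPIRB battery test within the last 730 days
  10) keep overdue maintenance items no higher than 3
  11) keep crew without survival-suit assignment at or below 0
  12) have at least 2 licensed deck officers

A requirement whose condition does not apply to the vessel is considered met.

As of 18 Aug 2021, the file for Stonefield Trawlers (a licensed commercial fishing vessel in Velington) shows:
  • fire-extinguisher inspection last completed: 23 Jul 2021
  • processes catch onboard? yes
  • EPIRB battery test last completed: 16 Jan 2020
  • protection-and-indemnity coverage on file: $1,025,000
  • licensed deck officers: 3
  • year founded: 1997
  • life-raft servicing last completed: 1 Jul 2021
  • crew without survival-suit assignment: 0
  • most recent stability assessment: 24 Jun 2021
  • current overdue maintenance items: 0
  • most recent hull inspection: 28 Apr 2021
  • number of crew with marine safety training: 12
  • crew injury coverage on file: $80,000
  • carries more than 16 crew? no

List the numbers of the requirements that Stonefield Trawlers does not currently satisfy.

1. fire-extinguisher inspection 26 days ago vs limit 30 → met
2. hull inspection 112 days ago vs limit 120 → met
3. crew with marine safety training 12 ≥ 8 → met
4. crew injury coverage $80,000 ≥ $75,000 → met
5. condition 'carries more than 16 crew' does not hold → requirement n/a → met
6. condition 'processes catch onboard' holds; life-raft servicing 48 days ago vs limit 45 → not met
7. protection-and-indemnity coverage $1,025,000 ≥ $800,000 → met
8. stability assessment 55 days ago vs limit 60 → met
9. EPIRB battery test 580 days ago vs limit 730 → met
10. overdue maintenance items 0 ≤ 3 → met
11. crew without survival-suit assignment 0 ≤ 0 → met
12. licensed deck officers 3 ≥ 2 → met
Not met: 6

6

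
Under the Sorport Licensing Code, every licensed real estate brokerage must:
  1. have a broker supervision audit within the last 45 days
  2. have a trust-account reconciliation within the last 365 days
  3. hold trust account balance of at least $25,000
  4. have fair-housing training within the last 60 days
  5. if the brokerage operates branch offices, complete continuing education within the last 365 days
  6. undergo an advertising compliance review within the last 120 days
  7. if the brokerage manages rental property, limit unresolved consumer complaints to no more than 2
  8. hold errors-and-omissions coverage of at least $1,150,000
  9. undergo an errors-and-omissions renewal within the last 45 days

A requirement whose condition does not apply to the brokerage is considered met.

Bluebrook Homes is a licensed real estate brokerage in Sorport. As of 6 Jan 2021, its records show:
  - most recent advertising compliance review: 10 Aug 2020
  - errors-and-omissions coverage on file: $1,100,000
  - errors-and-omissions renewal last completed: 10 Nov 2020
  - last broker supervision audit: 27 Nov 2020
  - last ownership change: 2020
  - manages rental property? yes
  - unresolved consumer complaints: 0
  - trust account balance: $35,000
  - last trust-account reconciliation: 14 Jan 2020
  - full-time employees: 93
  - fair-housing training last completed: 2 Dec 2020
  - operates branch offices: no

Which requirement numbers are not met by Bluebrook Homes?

1. broker supervision audit 40 days ago vs limit 45 → met
2. trust-account reconciliation 358 days ago vs limit 365 → met
3. trust account balance $35,000 ≥ $25,000 → met
4. fair-housing training 35 days ago vs limit 60 → met
5. condition 'operates branch offices' does not hold → requirement n/a → met
6. advertising compliance review 149 days ago vs limit 120 → not met
7. condition 'manages rental property' holds; unresolved consumer complaints 0 ≤ 2 → met
8. errors-and-omissions coverage $1,100,000 < $1,150,000 → not met
9. errors-and-omissions renewal 57 days ago vs limit 45 → not met
Not met: 6, 8, 9

6, 8, 9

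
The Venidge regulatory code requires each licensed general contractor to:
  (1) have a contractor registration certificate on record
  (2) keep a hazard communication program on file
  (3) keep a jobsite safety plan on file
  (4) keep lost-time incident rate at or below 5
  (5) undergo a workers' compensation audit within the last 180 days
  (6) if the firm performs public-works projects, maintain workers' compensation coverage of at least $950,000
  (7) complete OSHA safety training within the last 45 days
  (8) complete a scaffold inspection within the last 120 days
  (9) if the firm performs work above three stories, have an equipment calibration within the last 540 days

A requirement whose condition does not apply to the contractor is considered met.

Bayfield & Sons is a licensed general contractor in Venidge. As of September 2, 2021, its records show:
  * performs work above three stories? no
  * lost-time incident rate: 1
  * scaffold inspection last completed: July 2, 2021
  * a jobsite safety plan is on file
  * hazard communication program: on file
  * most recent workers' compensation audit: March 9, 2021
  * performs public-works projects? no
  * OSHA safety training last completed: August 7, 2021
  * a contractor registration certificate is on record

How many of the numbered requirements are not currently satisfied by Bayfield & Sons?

0

1. contractor registration certificate present → met
2. hazard communication program present → met
3. jobsite safety plan present → met
4. lost-time incident rate 1 ≤ 5 → met
5. workers' compensation audit 177 days ago vs limit 180 → met
6. condition 'performs public-works projects' does not hold → requirement n/a → met
7. OSHA safety training 26 days ago vs limit 45 → met
8. scaffold inspection 62 days ago vs limit 120 → met
9. condition 'performs work above three stories' does not hold → requirement n/a → met
Not met: 0 of 9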